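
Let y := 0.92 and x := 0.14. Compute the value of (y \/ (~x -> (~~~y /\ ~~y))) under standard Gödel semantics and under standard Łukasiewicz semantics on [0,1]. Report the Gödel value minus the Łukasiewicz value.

0.08

Gödel evaluation:
  ~x: Gödel ¬ of 0.14 = 0 (operand ≠ 0)
  ~y: Gödel ¬ of 0.92 = 0 (operand ≠ 0)
  ~~y: Gödel ¬ of 0 = 1 (operand is 0)
  ~~~y: Gödel ¬ of 1 = 0 (operand ≠ 0)
  ~y: Gödel ¬ of 0.92 = 0 (operand ≠ 0)
  ~~y: Gödel ¬ of 0 = 1 (operand is 0)
  (~~~y /\ ~~y) = min(0, 1) = 0
  (~x -> (~~~y /\ ~~y)): 0 ≤ 0, so result = 1
  (y \/ (~x -> (~~~y /\ ~~y))) = max(0.92, 1) = 1
  Gödel value = 1
Łukasiewicz evaluation:
  ~x: Łukasiewicz ¬ gives 1 − 0.14 = 0.86
  ~y: Łukasiewicz ¬ gives 1 − 0.92 = 0.08
  ~~y: Łukasiewicz ¬ gives 1 − 0.08 = 0.92
  ~~~y: Łukasiewicz ¬ gives 1 − 0.92 = 0.08
  ~y: Łukasiewicz ¬ gives 1 − 0.92 = 0.08
  ~~y: Łukasiewicz ¬ gives 1 − 0.08 = 0.92
  (~~~y /\ ~~y) = min(0.08, 0.92) = 0.08
  (~x -> (~~~y /\ ~~y)): min(1, 1 − 0.86 + 0.08) = 0.22
  (y \/ (~x -> (~~~y /\ ~~y))) = max(0.92, 0.22) = 0.92
  Łukasiewicz value = 0.92
Difference: 1 − 0.92 = 0.08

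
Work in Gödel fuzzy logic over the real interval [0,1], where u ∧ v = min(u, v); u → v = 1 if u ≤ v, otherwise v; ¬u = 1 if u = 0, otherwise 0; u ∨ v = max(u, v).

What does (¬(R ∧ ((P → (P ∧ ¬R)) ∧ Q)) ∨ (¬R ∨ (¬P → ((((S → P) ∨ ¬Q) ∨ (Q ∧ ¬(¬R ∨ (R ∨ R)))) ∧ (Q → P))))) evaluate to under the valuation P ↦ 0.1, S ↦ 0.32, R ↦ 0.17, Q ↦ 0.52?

¬R: Gödel ¬ of 0.17 = 0 (operand ≠ 0)
(P ∧ ¬R) = min(0.1, 0) = 0
(P → (P ∧ ¬R)): 0.1 > 0, so result = 0
((P → (P ∧ ¬R)) ∧ Q) = min(0, 0.52) = 0
(R ∧ ((P → (P ∧ ¬R)) ∧ Q)) = min(0.17, 0) = 0
¬(R ∧ ((P → (P ∧ ¬R)) ∧ Q)): Gödel ¬ of 0 = 1 (operand is 0)
¬R: Gödel ¬ of 0.17 = 0 (operand ≠ 0)
¬P: Gödel ¬ of 0.1 = 0 (operand ≠ 0)
(S → P): 0.32 > 0.1, so result = 0.1
¬Q: Gödel ¬ of 0.52 = 0 (operand ≠ 0)
((S → P) ∨ ¬Q) = max(0.1, 0) = 0.1
¬R: Gödel ¬ of 0.17 = 0 (operand ≠ 0)
(R ∨ R) = max(0.17, 0.17) = 0.17
(¬R ∨ (R ∨ R)) = max(0, 0.17) = 0.17
¬(¬R ∨ (R ∨ R)): Gödel ¬ of 0.17 = 0 (operand ≠ 0)
(Q ∧ ¬(¬R ∨ (R ∨ R))) = min(0.52, 0) = 0
(((S → P) ∨ ¬Q) ∨ (Q ∧ ¬(¬R ∨ (R ∨ R)))) = max(0.1, 0) = 0.1
(Q → P): 0.52 > 0.1, so result = 0.1
((((S → P) ∨ ¬Q) ∨ (Q ∧ ¬(¬R ∨ (R ∨ R)))) ∧ (Q → P)) = min(0.1, 0.1) = 0.1
(¬P → ((((S → P) ∨ ¬Q) ∨ (Q ∧ ¬(¬R ∨ (R ∨ R)))) ∧ (Q → P))): 0 ≤ 0.1, so result = 1
(¬R ∨ (¬P → ((((S → P) ∨ ¬Q) ∨ (Q ∧ ¬(¬R ∨ (R ∨ R)))) ∧ (Q → P)))) = max(0, 1) = 1
(¬(R ∧ ((P → (P ∧ ¬R)) ∧ Q)) ∨ (¬R ∨ (¬P → ((((S → P) ∨ ¬Q) ∨ (Q ∧ ¬(¬R ∨ (R ∨ R)))) ∧ (Q → P))))) = max(1, 1) = 1

1.00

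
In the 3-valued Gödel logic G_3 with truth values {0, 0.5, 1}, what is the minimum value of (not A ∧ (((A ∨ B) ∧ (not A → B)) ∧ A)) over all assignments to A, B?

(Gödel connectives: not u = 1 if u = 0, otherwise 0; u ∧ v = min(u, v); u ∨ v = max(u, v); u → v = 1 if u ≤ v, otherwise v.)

0.00

The minimum is attained at A = 0, B = 0:
  not A: Gödel ¬ of 0 = 1 (operand is 0)
  (A ∨ B) = max(0, 0) = 0
  not A: Gödel ¬ of 0 = 1 (operand is 0)
  (not A → B): 1 > 0, so result = 0
  ((A ∨ B) ∧ (not A → B)) = min(0, 0) = 0
  (((A ∨ B) ∧ (not A → B)) ∧ A) = min(0, 0) = 0
  (not A ∧ (((A ∨ B) ∧ (not A → B)) ∧ A)) = min(1, 0) = 0
Checking all 9 assignments confirms none give a value below 0.00.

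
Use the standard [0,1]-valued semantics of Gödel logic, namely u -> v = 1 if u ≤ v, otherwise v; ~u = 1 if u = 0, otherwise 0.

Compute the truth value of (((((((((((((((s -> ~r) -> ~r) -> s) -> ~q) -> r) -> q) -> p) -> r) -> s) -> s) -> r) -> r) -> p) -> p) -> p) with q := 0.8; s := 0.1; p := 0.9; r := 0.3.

~r: Gödel ¬ of 0.3 = 0 (operand ≠ 0)
(s -> ~r): 0.1 > 0, so result = 0
~r: Gödel ¬ of 0.3 = 0 (operand ≠ 0)
((s -> ~r) -> ~r): 0 ≤ 0, so result = 1
(((s -> ~r) -> ~r) -> s): 1 > 0.1, so result = 0.1
~q: Gödel ¬ of 0.8 = 0 (operand ≠ 0)
((((s -> ~r) -> ~r) -> s) -> ~q): 0.1 > 0, so result = 0
(((((s -> ~r) -> ~r) -> s) -> ~q) -> r): 0 ≤ 0.3, so result = 1
((((((s -> ~r) -> ~r) -> s) -> ~q) -> r) -> q): 1 > 0.8, so result = 0.8
(((((((s -> ~r) -> ~r) -> s) -> ~q) -> r) -> q) -> p): 0.8 ≤ 0.9, so result = 1
((((((((s -> ~r) -> ~r) -> s) -> ~q) -> r) -> q) -> p) -> r): 1 > 0.3, so result = 0.3
(((((((((s -> ~r) -> ~r) -> s) -> ~q) -> r) -> q) -> p) -> r) -> s): 0.3 > 0.1, so result = 0.1
((((((((((s -> ~r) -> ~r) -> s) -> ~q) -> r) -> q) -> p) -> r) -> s) -> s): 0.1 ≤ 0.1, so result = 1
(((((((((((s -> ~r) -> ~r) -> s) -> ~q) -> r) -> q) -> p) -> r) -> s) -> s) -> r): 1 > 0.3, so result = 0.3
((((((((((((s -> ~r) -> ~r) -> s) -> ~q) -> r) -> q) -> p) -> r) -> s) -> s) -> r) -> r): 0.3 ≤ 0.3, so result = 1
(((((((((((((s -> ~r) -> ~r) -> s) -> ~q) -> r) -> q) -> p) -> r) -> s) -> s) -> r) -> r) -> p): 1 > 0.9, so result = 0.9
((((((((((((((s -> ~r) -> ~r) -> s) -> ~q) -> r) -> q) -> p) -> r) -> s) -> s) -> r) -> r) -> p) -> p): 0.9 ≤ 0.9, so result = 1
(((((((((((((((s -> ~r) -> ~r) -> s) -> ~q) -> r) -> q) -> p) -> r) -> s) -> s) -> r) -> r) -> p) -> p) -> p): 1 > 0.9, so result = 0.9

0.90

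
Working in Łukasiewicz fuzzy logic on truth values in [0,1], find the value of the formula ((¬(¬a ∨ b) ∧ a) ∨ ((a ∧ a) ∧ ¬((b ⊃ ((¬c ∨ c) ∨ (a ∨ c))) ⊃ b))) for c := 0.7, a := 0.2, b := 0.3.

¬a: Łukasiewicz ¬ gives 1 − 0.2 = 0.8
(¬a ∨ b) = max(0.8, 0.3) = 0.8
¬(¬a ∨ b): Łukasiewicz ¬ gives 1 − 0.8 = 0.2
(¬(¬a ∨ b) ∧ a) = min(0.2, 0.2) = 0.2
(a ∧ a) = min(0.2, 0.2) = 0.2
¬c: Łukasiewicz ¬ gives 1 − 0.7 = 0.3
(¬c ∨ c) = max(0.3, 0.7) = 0.7
(a ∨ c) = max(0.2, 0.7) = 0.7
((¬c ∨ c) ∨ (a ∨ c)) = max(0.7, 0.7) = 0.7
(b ⊃ ((¬c ∨ c) ∨ (a ∨ c))): min(1, 1 − 0.3 + 0.7) = 1
((b ⊃ ((¬c ∨ c) ∨ (a ∨ c))) ⊃ b): min(1, 1 − 1 + 0.3) = 0.3
¬((b ⊃ ((¬c ∨ c) ∨ (a ∨ c))) ⊃ b): Łukasiewicz ¬ gives 1 − 0.3 = 0.7
((a ∧ a) ∧ ¬((b ⊃ ((¬c ∨ c) ∨ (a ∨ c))) ⊃ b)) = min(0.2, 0.7) = 0.2
((¬(¬a ∨ b) ∧ a) ∨ ((a ∧ a) ∧ ¬((b ⊃ ((¬c ∨ c) ∨ (a ∨ c))) ⊃ b))) = max(0.2, 0.2) = 0.2

0.20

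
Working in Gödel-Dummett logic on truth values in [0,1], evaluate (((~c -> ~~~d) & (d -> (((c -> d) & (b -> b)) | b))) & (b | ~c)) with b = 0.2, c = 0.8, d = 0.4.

~c: Gödel ¬ of 0.8 = 0 (operand ≠ 0)
~d: Gödel ¬ of 0.4 = 0 (operand ≠ 0)
~~d: Gödel ¬ of 0 = 1 (operand is 0)
~~~d: Gödel ¬ of 1 = 0 (operand ≠ 0)
(~c -> ~~~d): 0 ≤ 0, so result = 1
(c -> d): 0.8 > 0.4, so result = 0.4
(b -> b): 0.2 ≤ 0.2, so result = 1
((c -> d) & (b -> b)) = min(0.4, 1) = 0.4
(((c -> d) & (b -> b)) | b) = max(0.4, 0.2) = 0.4
(d -> (((c -> d) & (b -> b)) | b)): 0.4 ≤ 0.4, so result = 1
((~c -> ~~~d) & (d -> (((c -> d) & (b -> b)) | b))) = min(1, 1) = 1
~c: Gödel ¬ of 0.8 = 0 (operand ≠ 0)
(b | ~c) = max(0.2, 0) = 0.2
(((~c -> ~~~d) & (d -> (((c -> d) & (b -> b)) | b))) & (b | ~c)) = min(1, 0.2) = 0.2

0.20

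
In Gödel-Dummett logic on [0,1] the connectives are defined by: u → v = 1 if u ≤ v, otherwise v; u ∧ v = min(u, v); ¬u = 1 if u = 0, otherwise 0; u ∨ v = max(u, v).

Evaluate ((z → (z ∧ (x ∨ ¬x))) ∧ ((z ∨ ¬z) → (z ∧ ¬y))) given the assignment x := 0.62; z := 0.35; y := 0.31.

¬x: Gödel ¬ of 0.62 = 0 (operand ≠ 0)
(x ∨ ¬x) = max(0.62, 0) = 0.62
(z ∧ (x ∨ ¬x)) = min(0.35, 0.62) = 0.35
(z → (z ∧ (x ∨ ¬x))): 0.35 ≤ 0.35, so result = 1
¬z: Gödel ¬ of 0.35 = 0 (operand ≠ 0)
(z ∨ ¬z) = max(0.35, 0) = 0.35
¬y: Gödel ¬ of 0.31 = 0 (operand ≠ 0)
(z ∧ ¬y) = min(0.35, 0) = 0
((z ∨ ¬z) → (z ∧ ¬y)): 0.35 > 0, so result = 0
((z → (z ∧ (x ∨ ¬x))) ∧ ((z ∨ ¬z) → (z ∧ ¬y))) = min(1, 0) = 0

0.00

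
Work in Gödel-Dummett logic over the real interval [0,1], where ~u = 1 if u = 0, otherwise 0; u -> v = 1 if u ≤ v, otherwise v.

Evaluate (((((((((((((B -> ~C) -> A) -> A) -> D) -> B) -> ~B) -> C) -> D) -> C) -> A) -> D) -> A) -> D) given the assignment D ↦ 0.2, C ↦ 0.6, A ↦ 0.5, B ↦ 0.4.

~C: Gödel ¬ of 0.6 = 0 (operand ≠ 0)
(B -> ~C): 0.4 > 0, so result = 0
((B -> ~C) -> A): 0 ≤ 0.5, so result = 1
(((B -> ~C) -> A) -> A): 1 > 0.5, so result = 0.5
((((B -> ~C) -> A) -> A) -> D): 0.5 > 0.2, so result = 0.2
(((((B -> ~C) -> A) -> A) -> D) -> B): 0.2 ≤ 0.4, so result = 1
~B: Gödel ¬ of 0.4 = 0 (operand ≠ 0)
((((((B -> ~C) -> A) -> A) -> D) -> B) -> ~B): 1 > 0, so result = 0
(((((((B -> ~C) -> A) -> A) -> D) -> B) -> ~B) -> C): 0 ≤ 0.6, so result = 1
((((((((B -> ~C) -> A) -> A) -> D) -> B) -> ~B) -> C) -> D): 1 > 0.2, so result = 0.2
(((((((((B -> ~C) -> A) -> A) -> D) -> B) -> ~B) -> C) -> D) -> C): 0.2 ≤ 0.6, so result = 1
((((((((((B -> ~C) -> A) -> A) -> D) -> B) -> ~B) -> C) -> D) -> C) -> A): 1 > 0.5, so result = 0.5
(((((((((((B -> ~C) -> A) -> A) -> D) -> B) -> ~B) -> C) -> D) -> C) -> A) -> D): 0.5 > 0.2, so result = 0.2
((((((((((((B -> ~C) -> A) -> A) -> D) -> B) -> ~B) -> C) -> D) -> C) -> A) -> D) -> A): 0.2 ≤ 0.5, so result = 1
(((((((((((((B -> ~C) -> A) -> A) -> D) -> B) -> ~B) -> C) -> D) -> C) -> A) -> D) -> A) -> D): 1 > 0.2, so result = 0.2

0.20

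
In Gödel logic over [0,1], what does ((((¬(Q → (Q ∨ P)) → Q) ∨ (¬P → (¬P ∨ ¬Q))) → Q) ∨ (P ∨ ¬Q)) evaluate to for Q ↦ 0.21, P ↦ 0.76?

(Q ∨ P) = max(0.21, 0.76) = 0.76
(Q → (Q ∨ P)): 0.21 ≤ 0.76, so result = 1
¬(Q → (Q ∨ P)): Gödel ¬ of 1 = 0 (operand ≠ 0)
(¬(Q → (Q ∨ P)) → Q): 0 ≤ 0.21, so result = 1
¬P: Gödel ¬ of 0.76 = 0 (operand ≠ 0)
¬P: Gödel ¬ of 0.76 = 0 (operand ≠ 0)
¬Q: Gödel ¬ of 0.21 = 0 (operand ≠ 0)
(¬P ∨ ¬Q) = max(0, 0) = 0
(¬P → (¬P ∨ ¬Q)): 0 ≤ 0, so result = 1
((¬(Q → (Q ∨ P)) → Q) ∨ (¬P → (¬P ∨ ¬Q))) = max(1, 1) = 1
(((¬(Q → (Q ∨ P)) → Q) ∨ (¬P → (¬P ∨ ¬Q))) → Q): 1 > 0.21, so result = 0.21
¬Q: Gödel ¬ of 0.21 = 0 (operand ≠ 0)
(P ∨ ¬Q) = max(0.76, 0) = 0.76
((((¬(Q → (Q ∨ P)) → Q) ∨ (¬P → (¬P ∨ ¬Q))) → Q) ∨ (P ∨ ¬Q)) = max(0.21, 0.76) = 0.76

0.76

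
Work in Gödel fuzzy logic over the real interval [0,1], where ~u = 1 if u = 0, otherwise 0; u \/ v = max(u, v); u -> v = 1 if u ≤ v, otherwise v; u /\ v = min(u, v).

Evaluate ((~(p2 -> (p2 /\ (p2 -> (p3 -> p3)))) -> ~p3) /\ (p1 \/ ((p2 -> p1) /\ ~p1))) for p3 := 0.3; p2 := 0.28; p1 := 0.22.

0.22

(p3 -> p3): 0.3 ≤ 0.3, so result = 1
(p2 -> (p3 -> p3)): 0.28 ≤ 1, so result = 1
(p2 /\ (p2 -> (p3 -> p3))) = min(0.28, 1) = 0.28
(p2 -> (p2 /\ (p2 -> (p3 -> p3)))): 0.28 ≤ 0.28, so result = 1
~(p2 -> (p2 /\ (p2 -> (p3 -> p3)))): Gödel ¬ of 1 = 0 (operand ≠ 0)
~p3: Gödel ¬ of 0.3 = 0 (operand ≠ 0)
(~(p2 -> (p2 /\ (p2 -> (p3 -> p3)))) -> ~p3): 0 ≤ 0, so result = 1
(p2 -> p1): 0.28 > 0.22, so result = 0.22
~p1: Gödel ¬ of 0.22 = 0 (operand ≠ 0)
((p2 -> p1) /\ ~p1) = min(0.22, 0) = 0
(p1 \/ ((p2 -> p1) /\ ~p1)) = max(0.22, 0) = 0.22
((~(p2 -> (p2 /\ (p2 -> (p3 -> p3)))) -> ~p3) /\ (p1 \/ ((p2 -> p1) /\ ~p1))) = min(1, 0.22) = 0.22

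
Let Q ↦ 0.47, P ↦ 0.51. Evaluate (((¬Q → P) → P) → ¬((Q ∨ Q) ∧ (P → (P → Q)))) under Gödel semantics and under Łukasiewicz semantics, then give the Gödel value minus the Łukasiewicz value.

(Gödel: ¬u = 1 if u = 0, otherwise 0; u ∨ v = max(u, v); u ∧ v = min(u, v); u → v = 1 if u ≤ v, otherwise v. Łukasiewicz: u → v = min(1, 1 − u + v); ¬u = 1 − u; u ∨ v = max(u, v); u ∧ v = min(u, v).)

-1.00

Gödel evaluation:
  ¬Q: Gödel ¬ of 0.47 = 0 (operand ≠ 0)
  (¬Q → P): 0 ≤ 0.51, so result = 1
  ((¬Q → P) → P): 1 > 0.51, so result = 0.51
  (Q ∨ Q) = max(0.47, 0.47) = 0.47
  (P → Q): 0.51 > 0.47, so result = 0.47
  (P → (P → Q)): 0.51 > 0.47, so result = 0.47
  ((Q ∨ Q) ∧ (P → (P → Q))) = min(0.47, 0.47) = 0.47
  ¬((Q ∨ Q) ∧ (P → (P → Q))): Gödel ¬ of 0.47 = 0 (operand ≠ 0)
  (((¬Q → P) → P) → ¬((Q ∨ Q) ∧ (P → (P → Q)))): 0.51 > 0, so result = 0
  Gödel value = 0
Łukasiewicz evaluation:
  ¬Q: Łukasiewicz ¬ gives 1 − 0.47 = 0.53
  (¬Q → P): min(1, 1 − 0.53 + 0.51) = 0.98
  ((¬Q → P) → P): min(1, 1 − 0.98 + 0.51) = 0.53
  (Q ∨ Q) = max(0.47, 0.47) = 0.47
  (P → Q): min(1, 1 − 0.51 + 0.47) = 0.96
  (P → (P → Q)): min(1, 1 − 0.51 + 0.96) = 1
  ((Q ∨ Q) ∧ (P → (P → Q))) = min(0.47, 1) = 0.47
  ¬((Q ∨ Q) ∧ (P → (P → Q))): Łukasiewicz ¬ gives 1 − 0.47 = 0.53
  (((¬Q → P) → P) → ¬((Q ∨ Q) ∧ (P → (P → Q)))): min(1, 1 − 0.53 + 0.53) = 1
  Łukasiewicz value = 1
Difference: 0 − 1 = -1.00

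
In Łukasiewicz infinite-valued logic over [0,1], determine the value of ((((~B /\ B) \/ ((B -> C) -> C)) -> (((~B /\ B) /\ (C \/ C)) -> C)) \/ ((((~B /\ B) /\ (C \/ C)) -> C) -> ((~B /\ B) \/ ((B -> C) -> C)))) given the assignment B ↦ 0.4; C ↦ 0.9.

~B: Łukasiewicz ¬ gives 1 − 0.4 = 0.6
(~B /\ B) = min(0.6, 0.4) = 0.4
(B -> C): min(1, 1 − 0.4 + 0.9) = 1
((B -> C) -> C): min(1, 1 − 1 + 0.9) = 0.9
((~B /\ B) \/ ((B -> C) -> C)) = max(0.4, 0.9) = 0.9
~B: Łukasiewicz ¬ gives 1 − 0.4 = 0.6
(~B /\ B) = min(0.6, 0.4) = 0.4
(C \/ C) = max(0.9, 0.9) = 0.9
((~B /\ B) /\ (C \/ C)) = min(0.4, 0.9) = 0.4
(((~B /\ B) /\ (C \/ C)) -> C): min(1, 1 − 0.4 + 0.9) = 1
(((~B /\ B) \/ ((B -> C) -> C)) -> (((~B /\ B) /\ (C \/ C)) -> C)): min(1, 1 − 0.9 + 1) = 1
~B: Łukasiewicz ¬ gives 1 − 0.4 = 0.6
(~B /\ B) = min(0.6, 0.4) = 0.4
(C \/ C) = max(0.9, 0.9) = 0.9
((~B /\ B) /\ (C \/ C)) = min(0.4, 0.9) = 0.4
(((~B /\ B) /\ (C \/ C)) -> C): min(1, 1 − 0.4 + 0.9) = 1
~B: Łukasiewicz ¬ gives 1 − 0.4 = 0.6
(~B /\ B) = min(0.6, 0.4) = 0.4
(B -> C): min(1, 1 − 0.4 + 0.9) = 1
((B -> C) -> C): min(1, 1 − 1 + 0.9) = 0.9
((~B /\ B) \/ ((B -> C) -> C)) = max(0.4, 0.9) = 0.9
((((~B /\ B) /\ (C \/ C)) -> C) -> ((~B /\ B) \/ ((B -> C) -> C))): min(1, 1 − 1 + 0.9) = 0.9
((((~B /\ B) \/ ((B -> C) -> C)) -> (((~B /\ B) /\ (C \/ C)) -> C)) \/ ((((~B /\ B) /\ (C \/ C)) -> C) -> ((~B /\ B) \/ ((B -> C) -> C)))) = max(1, 0.9) = 1

1.00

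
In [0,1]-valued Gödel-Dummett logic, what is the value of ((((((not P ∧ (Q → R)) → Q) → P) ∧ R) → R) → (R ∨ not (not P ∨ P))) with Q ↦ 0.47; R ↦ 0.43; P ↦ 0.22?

0.43

not P: Gödel ¬ of 0.22 = 0 (operand ≠ 0)
(Q → R): 0.47 > 0.43, so result = 0.43
(not P ∧ (Q → R)) = min(0, 0.43) = 0
((not P ∧ (Q → R)) → Q): 0 ≤ 0.47, so result = 1
(((not P ∧ (Q → R)) → Q) → P): 1 > 0.22, so result = 0.22
((((not P ∧ (Q → R)) → Q) → P) ∧ R) = min(0.22, 0.43) = 0.22
(((((not P ∧ (Q → R)) → Q) → P) ∧ R) → R): 0.22 ≤ 0.43, so result = 1
not P: Gödel ¬ of 0.22 = 0 (operand ≠ 0)
(not P ∨ P) = max(0, 0.22) = 0.22
not (not P ∨ P): Gödel ¬ of 0.22 = 0 (operand ≠ 0)
(R ∨ not (not P ∨ P)) = max(0.43, 0) = 0.43
((((((not P ∧ (Q → R)) → Q) → P) ∧ R) → R) → (R ∨ not (not P ∨ P))): 1 > 0.43, so result = 0.43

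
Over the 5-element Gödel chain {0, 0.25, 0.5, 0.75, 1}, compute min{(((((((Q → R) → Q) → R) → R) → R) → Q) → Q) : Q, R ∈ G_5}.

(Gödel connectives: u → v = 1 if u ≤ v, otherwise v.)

The minimum is attained at Q = 0.25, R = 0:
  (Q → R): 0.25 > 0, so result = 0
  ((Q → R) → Q): 0 ≤ 0.25, so result = 1
  (((Q → R) → Q) → R): 1 > 0, so result = 0
  ((((Q → R) → Q) → R) → R): 0 ≤ 0, so result = 1
  (((((Q → R) → Q) → R) → R) → R): 1 > 0, so result = 0
  ((((((Q → R) → Q) → R) → R) → R) → Q): 0 ≤ 0.25, so result = 1
  (((((((Q → R) → Q) → R) → R) → R) → Q) → Q): 1 > 0.25, so result = 0.25
Checking all 25 assignments confirms none give a value below 0.25.

0.25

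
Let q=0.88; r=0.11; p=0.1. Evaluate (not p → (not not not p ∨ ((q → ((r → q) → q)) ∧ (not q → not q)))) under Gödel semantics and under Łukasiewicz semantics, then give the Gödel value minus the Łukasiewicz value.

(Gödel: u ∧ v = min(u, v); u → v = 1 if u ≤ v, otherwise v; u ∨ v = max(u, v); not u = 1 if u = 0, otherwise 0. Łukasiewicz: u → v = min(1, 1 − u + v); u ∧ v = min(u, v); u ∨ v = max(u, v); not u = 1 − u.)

0.00

Gödel evaluation:
  not p: Gödel ¬ of 0.1 = 0 (operand ≠ 0)
  not p: Gödel ¬ of 0.1 = 0 (operand ≠ 0)
  not not p: Gödel ¬ of 0 = 1 (operand is 0)
  not not not p: Gödel ¬ of 1 = 0 (operand ≠ 0)
  (r → q): 0.11 ≤ 0.88, so result = 1
  ((r → q) → q): 1 > 0.88, so result = 0.88
  (q → ((r → q) → q)): 0.88 ≤ 0.88, so result = 1
  not q: Gödel ¬ of 0.88 = 0 (operand ≠ 0)
  not q: Gödel ¬ of 0.88 = 0 (operand ≠ 0)
  (not q → not q): 0 ≤ 0, so result = 1
  ((q → ((r → q) → q)) ∧ (not q → not q)) = min(1, 1) = 1
  (not not not p ∨ ((q → ((r → q) → q)) ∧ (not q → not q))) = max(0, 1) = 1
  (not p → (not not not p ∨ ((q → ((r → q) → q)) ∧ (not q → not q)))): 0 ≤ 1, so result = 1
  Gödel value = 1
Łukasiewicz evaluation:
  not p: Łukasiewicz ¬ gives 1 − 0.1 = 0.9
  not p: Łukasiewicz ¬ gives 1 − 0.1 = 0.9
  not not p: Łukasiewicz ¬ gives 1 − 0.9 = 0.1
  not not not p: Łukasiewicz ¬ gives 1 − 0.1 = 0.9
  (r → q): min(1, 1 − 0.11 + 0.88) = 1
  ((r → q) → q): min(1, 1 − 1 + 0.88) = 0.88
  (q → ((r → q) → q)): min(1, 1 − 0.88 + 0.88) = 1
  not q: Łukasiewicz ¬ gives 1 − 0.88 = 0.12
  not q: Łukasiewicz ¬ gives 1 − 0.88 = 0.12
  (not q → not q): min(1, 1 − 0.12 + 0.12) = 1
  ((q → ((r → q) → q)) ∧ (not q → not q)) = min(1, 1) = 1
  (not not not p ∨ ((q → ((r → q) → q)) ∧ (not q → not q))) = max(0.9, 1) = 1
  (not p → (not not not p ∨ ((q → ((r → q) → q)) ∧ (not q → not q)))): min(1, 1 − 0.9 + 1) = 1
  Łukasiewicz value = 1
Difference: 1 − 1 = 0.00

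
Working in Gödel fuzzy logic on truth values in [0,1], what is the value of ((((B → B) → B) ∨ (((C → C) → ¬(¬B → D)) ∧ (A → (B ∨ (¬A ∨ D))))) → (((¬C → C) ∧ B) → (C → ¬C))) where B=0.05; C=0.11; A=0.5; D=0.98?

(B → B): 0.05 ≤ 0.05, so result = 1
((B → B) → B): 1 > 0.05, so result = 0.05
(C → C): 0.11 ≤ 0.11, so result = 1
¬B: Gödel ¬ of 0.05 = 0 (operand ≠ 0)
(¬B → D): 0 ≤ 0.98, so result = 1
¬(¬B → D): Gödel ¬ of 1 = 0 (operand ≠ 0)
((C → C) → ¬(¬B → D)): 1 > 0, so result = 0
¬A: Gödel ¬ of 0.5 = 0 (operand ≠ 0)
(¬A ∨ D) = max(0, 0.98) = 0.98
(B ∨ (¬A ∨ D)) = max(0.05, 0.98) = 0.98
(A → (B ∨ (¬A ∨ D))): 0.5 ≤ 0.98, so result = 1
(((C → C) → ¬(¬B → D)) ∧ (A → (B ∨ (¬A ∨ D)))) = min(0, 1) = 0
(((B → B) → B) ∨ (((C → C) → ¬(¬B → D)) ∧ (A → (B ∨ (¬A ∨ D))))) = max(0.05, 0) = 0.05
¬C: Gödel ¬ of 0.11 = 0 (operand ≠ 0)
(¬C → C): 0 ≤ 0.11, so result = 1
((¬C → C) ∧ B) = min(1, 0.05) = 0.05
¬C: Gödel ¬ of 0.11 = 0 (operand ≠ 0)
(C → ¬C): 0.11 > 0, so result = 0
(((¬C → C) ∧ B) → (C → ¬C)): 0.05 > 0, so result = 0
((((B → B) → B) ∨ (((C → C) → ¬(¬B → D)) ∧ (A → (B ∨ (¬A ∨ D))))) → (((¬C → C) ∧ B) → (C → ¬C))): 0.05 > 0, so result = 0

0.00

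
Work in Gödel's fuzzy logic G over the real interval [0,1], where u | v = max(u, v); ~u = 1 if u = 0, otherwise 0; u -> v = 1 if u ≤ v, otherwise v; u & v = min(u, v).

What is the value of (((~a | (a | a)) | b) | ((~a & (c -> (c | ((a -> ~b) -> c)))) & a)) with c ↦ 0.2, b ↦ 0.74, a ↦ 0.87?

0.87

~a: Gödel ¬ of 0.87 = 0 (operand ≠ 0)
(a | a) = max(0.87, 0.87) = 0.87
(~a | (a | a)) = max(0, 0.87) = 0.87
((~a | (a | a)) | b) = max(0.87, 0.74) = 0.87
~a: Gödel ¬ of 0.87 = 0 (operand ≠ 0)
~b: Gödel ¬ of 0.74 = 0 (operand ≠ 0)
(a -> ~b): 0.87 > 0, so result = 0
((a -> ~b) -> c): 0 ≤ 0.2, so result = 1
(c | ((a -> ~b) -> c)) = max(0.2, 1) = 1
(c -> (c | ((a -> ~b) -> c))): 0.2 ≤ 1, so result = 1
(~a & (c -> (c | ((a -> ~b) -> c)))) = min(0, 1) = 0
((~a & (c -> (c | ((a -> ~b) -> c)))) & a) = min(0, 0.87) = 0
(((~a | (a | a)) | b) | ((~a & (c -> (c | ((a -> ~b) -> c)))) & a)) = max(0.87, 0) = 0.87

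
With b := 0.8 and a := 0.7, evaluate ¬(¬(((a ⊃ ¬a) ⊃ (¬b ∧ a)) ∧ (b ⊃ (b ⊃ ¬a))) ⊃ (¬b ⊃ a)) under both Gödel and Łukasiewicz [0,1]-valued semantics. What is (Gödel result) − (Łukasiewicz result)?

Gödel evaluation:
  ¬a: Gödel ¬ of 0.7 = 0 (operand ≠ 0)
  (a ⊃ ¬a): 0.7 > 0, so result = 0
  ¬b: Gödel ¬ of 0.8 = 0 (operand ≠ 0)
  (¬b ∧ a) = min(0, 0.7) = 0
  ((a ⊃ ¬a) ⊃ (¬b ∧ a)): 0 ≤ 0, so result = 1
  ¬a: Gödel ¬ of 0.7 = 0 (operand ≠ 0)
  (b ⊃ ¬a): 0.8 > 0, so result = 0
  (b ⊃ (b ⊃ ¬a)): 0.8 > 0, so result = 0
  (((a ⊃ ¬a) ⊃ (¬b ∧ a)) ∧ (b ⊃ (b ⊃ ¬a))) = min(1, 0) = 0
  ¬(((a ⊃ ¬a) ⊃ (¬b ∧ a)) ∧ (b ⊃ (b ⊃ ¬a))): Gödel ¬ of 0 = 1 (operand is 0)
  ¬b: Gödel ¬ of 0.8 = 0 (operand ≠ 0)
  (¬b ⊃ a): 0 ≤ 0.7, so result = 1
  (¬(((a ⊃ ¬a) ⊃ (¬b ∧ a)) ∧ (b ⊃ (b ⊃ ¬a))) ⊃ (¬b ⊃ a)): 1 ≤ 1, so result = 1
  ¬(¬(((a ⊃ ¬a) ⊃ (¬b ∧ a)) ∧ (b ⊃ (b ⊃ ¬a))) ⊃ (¬b ⊃ a)): Gödel ¬ of 1 = 0 (operand ≠ 0)
  Gödel value = 0
Łukasiewicz evaluation:
  ¬a: Łukasiewicz ¬ gives 1 − 0.7 = 0.3
  (a ⊃ ¬a): min(1, 1 − 0.7 + 0.3) = 0.6
  ¬b: Łukasiewicz ¬ gives 1 − 0.8 = 0.2
  (¬b ∧ a) = min(0.2, 0.7) = 0.2
  ((a ⊃ ¬a) ⊃ (¬b ∧ a)): min(1, 1 − 0.6 + 0.2) = 0.6
  ¬a: Łukasiewicz ¬ gives 1 − 0.7 = 0.3
  (b ⊃ ¬a): min(1, 1 − 0.8 + 0.3) = 0.5
  (b ⊃ (b ⊃ ¬a)): min(1, 1 − 0.8 + 0.5) = 0.7
  (((a ⊃ ¬a) ⊃ (¬b ∧ a)) ∧ (b ⊃ (b ⊃ ¬a))) = min(0.6, 0.7) = 0.6
  ¬(((a ⊃ ¬a) ⊃ (¬b ∧ a)) ∧ (b ⊃ (b ⊃ ¬a))): Łukasiewicz ¬ gives 1 − 0.6 = 0.4
  ¬b: Łukasiewicz ¬ gives 1 − 0.8 = 0.2
  (¬b ⊃ a): min(1, 1 − 0.2 + 0.7) = 1
  (¬(((a ⊃ ¬a) ⊃ (¬b ∧ a)) ∧ (b ⊃ (b ⊃ ¬a))) ⊃ (¬b ⊃ a)): min(1, 1 − 0.4 + 1) = 1
  ¬(¬(((a ⊃ ¬a) ⊃ (¬b ∧ a)) ∧ (b ⊃ (b ⊃ ¬a))) ⊃ (¬b ⊃ a)): Łukasiewicz ¬ gives 1 − 1 = 0
  Łukasiewicz value = 0
Difference: 0 − 0 = 0.00

0.00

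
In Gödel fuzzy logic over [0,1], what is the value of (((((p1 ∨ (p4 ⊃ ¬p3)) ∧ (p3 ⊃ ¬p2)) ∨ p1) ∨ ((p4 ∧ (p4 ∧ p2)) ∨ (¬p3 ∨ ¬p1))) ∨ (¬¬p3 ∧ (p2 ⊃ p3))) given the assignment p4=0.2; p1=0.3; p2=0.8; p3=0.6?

0.60

¬p3: Gödel ¬ of 0.6 = 0 (operand ≠ 0)
(p4 ⊃ ¬p3): 0.2 > 0, so result = 0
(p1 ∨ (p4 ⊃ ¬p3)) = max(0.3, 0) = 0.3
¬p2: Gödel ¬ of 0.8 = 0 (operand ≠ 0)
(p3 ⊃ ¬p2): 0.6 > 0, so result = 0
((p1 ∨ (p4 ⊃ ¬p3)) ∧ (p3 ⊃ ¬p2)) = min(0.3, 0) = 0
(((p1 ∨ (p4 ⊃ ¬p3)) ∧ (p3 ⊃ ¬p2)) ∨ p1) = max(0, 0.3) = 0.3
(p4 ∧ p2) = min(0.2, 0.8) = 0.2
(p4 ∧ (p4 ∧ p2)) = min(0.2, 0.2) = 0.2
¬p3: Gödel ¬ of 0.6 = 0 (operand ≠ 0)
¬p1: Gödel ¬ of 0.3 = 0 (operand ≠ 0)
(¬p3 ∨ ¬p1) = max(0, 0) = 0
((p4 ∧ (p4 ∧ p2)) ∨ (¬p3 ∨ ¬p1)) = max(0.2, 0) = 0.2
((((p1 ∨ (p4 ⊃ ¬p3)) ∧ (p3 ⊃ ¬p2)) ∨ p1) ∨ ((p4 ∧ (p4 ∧ p2)) ∨ (¬p3 ∨ ¬p1))) = max(0.3, 0.2) = 0.3
¬p3: Gödel ¬ of 0.6 = 0 (operand ≠ 0)
¬¬p3: Gödel ¬ of 0 = 1 (operand is 0)
(p2 ⊃ p3): 0.8 > 0.6, so result = 0.6
(¬¬p3 ∧ (p2 ⊃ p3)) = min(1, 0.6) = 0.6
(((((p1 ∨ (p4 ⊃ ¬p3)) ∧ (p3 ⊃ ¬p2)) ∨ p1) ∨ ((p4 ∧ (p4 ∧ p2)) ∨ (¬p3 ∨ ¬p1))) ∨ (¬¬p3 ∧ (p2 ⊃ p3))) = max(0.3, 0.6) = 0.6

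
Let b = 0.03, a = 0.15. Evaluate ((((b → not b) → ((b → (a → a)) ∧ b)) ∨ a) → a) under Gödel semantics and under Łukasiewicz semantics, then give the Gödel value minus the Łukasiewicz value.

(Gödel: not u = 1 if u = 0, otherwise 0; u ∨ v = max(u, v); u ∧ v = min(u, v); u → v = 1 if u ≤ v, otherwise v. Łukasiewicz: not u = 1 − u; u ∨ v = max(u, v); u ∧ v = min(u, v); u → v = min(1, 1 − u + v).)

Gödel evaluation:
  not b: Gödel ¬ of 0.03 = 0 (operand ≠ 0)
  (b → not b): 0.03 > 0, so result = 0
  (a → a): 0.15 ≤ 0.15, so result = 1
  (b → (a → a)): 0.03 ≤ 1, so result = 1
  ((b → (a → a)) ∧ b) = min(1, 0.03) = 0.03
  ((b → not b) → ((b → (a → a)) ∧ b)): 0 ≤ 0.03, so result = 1
  (((b → not b) → ((b → (a → a)) ∧ b)) ∨ a) = max(1, 0.15) = 1
  ((((b → not b) → ((b → (a → a)) ∧ b)) ∨ a) → a): 1 > 0.15, so result = 0.15
  Gödel value = 0.15
Łukasiewicz evaluation:
  not b: Łukasiewicz ¬ gives 1 − 0.03 = 0.97
  (b → not b): min(1, 1 − 0.03 + 0.97) = 1
  (a → a): min(1, 1 − 0.15 + 0.15) = 1
  (b → (a → a)): min(1, 1 − 0.03 + 1) = 1
  ((b → (a → a)) ∧ b) = min(1, 0.03) = 0.03
  ((b → not b) → ((b → (a → a)) ∧ b)): min(1, 1 − 1 + 0.03) = 0.03
  (((b → not b) → ((b → (a → a)) ∧ b)) ∨ a) = max(0.03, 0.15) = 0.15
  ((((b → not b) → ((b → (a → a)) ∧ b)) ∨ a) → a): min(1, 1 − 0.15 + 0.15) = 1
  Łukasiewicz value = 1
Difference: 0.15 − 1 = -0.85

-0.85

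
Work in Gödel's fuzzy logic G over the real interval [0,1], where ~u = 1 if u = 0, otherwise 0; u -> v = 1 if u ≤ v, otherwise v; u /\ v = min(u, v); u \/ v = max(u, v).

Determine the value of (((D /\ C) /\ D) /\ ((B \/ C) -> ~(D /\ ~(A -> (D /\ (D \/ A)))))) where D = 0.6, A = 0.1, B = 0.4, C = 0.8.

(D /\ C) = min(0.6, 0.8) = 0.6
((D /\ C) /\ D) = min(0.6, 0.6) = 0.6
(B \/ C) = max(0.4, 0.8) = 0.8
(D \/ A) = max(0.6, 0.1) = 0.6
(D /\ (D \/ A)) = min(0.6, 0.6) = 0.6
(A -> (D /\ (D \/ A))): 0.1 ≤ 0.6, so result = 1
~(A -> (D /\ (D \/ A))): Gödel ¬ of 1 = 0 (operand ≠ 0)
(D /\ ~(A -> (D /\ (D \/ A)))) = min(0.6, 0) = 0
~(D /\ ~(A -> (D /\ (D \/ A)))): Gödel ¬ of 0 = 1 (operand is 0)
((B \/ C) -> ~(D /\ ~(A -> (D /\ (D \/ A))))): 0.8 ≤ 1, so result = 1
(((D /\ C) /\ D) /\ ((B \/ C) -> ~(D /\ ~(A -> (D /\ (D \/ A)))))) = min(0.6, 1) = 0.6

0.60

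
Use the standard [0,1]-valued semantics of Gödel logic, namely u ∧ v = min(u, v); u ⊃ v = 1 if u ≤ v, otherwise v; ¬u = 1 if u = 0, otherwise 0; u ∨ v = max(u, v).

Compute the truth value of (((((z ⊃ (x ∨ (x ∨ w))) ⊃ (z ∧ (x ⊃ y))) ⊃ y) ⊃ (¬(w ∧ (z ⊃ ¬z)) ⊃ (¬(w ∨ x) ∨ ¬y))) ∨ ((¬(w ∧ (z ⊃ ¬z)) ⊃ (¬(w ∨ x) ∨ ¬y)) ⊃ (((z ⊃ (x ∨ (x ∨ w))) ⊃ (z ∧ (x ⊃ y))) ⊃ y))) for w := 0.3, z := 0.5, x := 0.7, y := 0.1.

(x ∨ w) = max(0.7, 0.3) = 0.7
(x ∨ (x ∨ w)) = max(0.7, 0.7) = 0.7
(z ⊃ (x ∨ (x ∨ w))): 0.5 ≤ 0.7, so result = 1
(x ⊃ y): 0.7 > 0.1, so result = 0.1
(z ∧ (x ⊃ y)) = min(0.5, 0.1) = 0.1
((z ⊃ (x ∨ (x ∨ w))) ⊃ (z ∧ (x ⊃ y))): 1 > 0.1, so result = 0.1
(((z ⊃ (x ∨ (x ∨ w))) ⊃ (z ∧ (x ⊃ y))) ⊃ y): 0.1 ≤ 0.1, so result = 1
¬z: Gödel ¬ of 0.5 = 0 (operand ≠ 0)
(z ⊃ ¬z): 0.5 > 0, so result = 0
(w ∧ (z ⊃ ¬z)) = min(0.3, 0) = 0
¬(w ∧ (z ⊃ ¬z)): Gödel ¬ of 0 = 1 (operand is 0)
(w ∨ x) = max(0.3, 0.7) = 0.7
¬(w ∨ x): Gödel ¬ of 0.7 = 0 (operand ≠ 0)
¬y: Gödel ¬ of 0.1 = 0 (operand ≠ 0)
(¬(w ∨ x) ∨ ¬y) = max(0, 0) = 0
(¬(w ∧ (z ⊃ ¬z)) ⊃ (¬(w ∨ x) ∨ ¬y)): 1 > 0, so result = 0
((((z ⊃ (x ∨ (x ∨ w))) ⊃ (z ∧ (x ⊃ y))) ⊃ y) ⊃ (¬(w ∧ (z ⊃ ¬z)) ⊃ (¬(w ∨ x) ∨ ¬y))): 1 > 0, so result = 0
¬z: Gödel ¬ of 0.5 = 0 (operand ≠ 0)
(z ⊃ ¬z): 0.5 > 0, so result = 0
(w ∧ (z ⊃ ¬z)) = min(0.3, 0) = 0
¬(w ∧ (z ⊃ ¬z)): Gödel ¬ of 0 = 1 (operand is 0)
(w ∨ x) = max(0.3, 0.7) = 0.7
¬(w ∨ x): Gödel ¬ of 0.7 = 0 (operand ≠ 0)
¬y: Gödel ¬ of 0.1 = 0 (operand ≠ 0)
(¬(w ∨ x) ∨ ¬y) = max(0, 0) = 0
(¬(w ∧ (z ⊃ ¬z)) ⊃ (¬(w ∨ x) ∨ ¬y)): 1 > 0, so result = 0
(x ∨ w) = max(0.7, 0.3) = 0.7
(x ∨ (x ∨ w)) = max(0.7, 0.7) = 0.7
(z ⊃ (x ∨ (x ∨ w))): 0.5 ≤ 0.7, so result = 1
(x ⊃ y): 0.7 > 0.1, so result = 0.1
(z ∧ (x ⊃ y)) = min(0.5, 0.1) = 0.1
((z ⊃ (x ∨ (x ∨ w))) ⊃ (z ∧ (x ⊃ y))): 1 > 0.1, so result = 0.1
(((z ⊃ (x ∨ (x ∨ w))) ⊃ (z ∧ (x ⊃ y))) ⊃ y): 0.1 ≤ 0.1, so result = 1
((¬(w ∧ (z ⊃ ¬z)) ⊃ (¬(w ∨ x) ∨ ¬y)) ⊃ (((z ⊃ (x ∨ (x ∨ w))) ⊃ (z ∧ (x ⊃ y))) ⊃ y)): 0 ≤ 1, so result = 1
(((((z ⊃ (x ∨ (x ∨ w))) ⊃ (z ∧ (x ⊃ y))) ⊃ y) ⊃ (¬(w ∧ (z ⊃ ¬z)) ⊃ (¬(w ∨ x) ∨ ¬y))) ∨ ((¬(w ∧ (z ⊃ ¬z)) ⊃ (¬(w ∨ x) ∨ ¬y)) ⊃ (((z ⊃ (x ∨ (x ∨ w))) ⊃ (z ∧ (x ⊃ y))) ⊃ y))) = max(0, 1) = 1

1.00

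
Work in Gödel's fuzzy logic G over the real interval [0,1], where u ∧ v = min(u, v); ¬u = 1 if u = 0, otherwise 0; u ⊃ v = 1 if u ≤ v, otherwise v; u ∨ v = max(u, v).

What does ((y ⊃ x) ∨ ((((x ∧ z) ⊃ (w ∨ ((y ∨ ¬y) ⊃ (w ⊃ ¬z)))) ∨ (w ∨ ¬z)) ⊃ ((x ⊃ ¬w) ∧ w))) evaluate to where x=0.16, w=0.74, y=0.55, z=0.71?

0.16

(y ⊃ x): 0.55 > 0.16, so result = 0.16
(x ∧ z) = min(0.16, 0.71) = 0.16
¬y: Gödel ¬ of 0.55 = 0 (operand ≠ 0)
(y ∨ ¬y) = max(0.55, 0) = 0.55
¬z: Gödel ¬ of 0.71 = 0 (operand ≠ 0)
(w ⊃ ¬z): 0.74 > 0, so result = 0
((y ∨ ¬y) ⊃ (w ⊃ ¬z)): 0.55 > 0, so result = 0
(w ∨ ((y ∨ ¬y) ⊃ (w ⊃ ¬z))) = max(0.74, 0) = 0.74
((x ∧ z) ⊃ (w ∨ ((y ∨ ¬y) ⊃ (w ⊃ ¬z)))): 0.16 ≤ 0.74, so result = 1
¬z: Gödel ¬ of 0.71 = 0 (operand ≠ 0)
(w ∨ ¬z) = max(0.74, 0) = 0.74
(((x ∧ z) ⊃ (w ∨ ((y ∨ ¬y) ⊃ (w ⊃ ¬z)))) ∨ (w ∨ ¬z)) = max(1, 0.74) = 1
¬w: Gödel ¬ of 0.74 = 0 (operand ≠ 0)
(x ⊃ ¬w): 0.16 > 0, so result = 0
((x ⊃ ¬w) ∧ w) = min(0, 0.74) = 0
((((x ∧ z) ⊃ (w ∨ ((y ∨ ¬y) ⊃ (w ⊃ ¬z)))) ∨ (w ∨ ¬z)) ⊃ ((x ⊃ ¬w) ∧ w)): 1 > 0, so result = 0
((y ⊃ x) ∨ ((((x ∧ z) ⊃ (w ∨ ((y ∨ ¬y) ⊃ (w ⊃ ¬z)))) ∨ (w ∨ ¬z)) ⊃ ((x ⊃ ¬w) ∧ w))) = max(0.16, 0) = 0.16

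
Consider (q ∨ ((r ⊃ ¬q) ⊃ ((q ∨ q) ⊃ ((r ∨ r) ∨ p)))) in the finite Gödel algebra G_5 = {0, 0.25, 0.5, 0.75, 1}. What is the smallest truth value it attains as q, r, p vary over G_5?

0.25

The minimum is attained at q = 0.25, r = 0, p = 0:
  ¬q: Gödel ¬ of 0.25 = 0 (operand ≠ 0)
  (r ⊃ ¬q): 0 ≤ 0, so result = 1
  (q ∨ q) = max(0.25, 0.25) = 0.25
  (r ∨ r) = max(0, 0) = 0
  ((r ∨ r) ∨ p) = max(0, 0) = 0
  ((q ∨ q) ⊃ ((r ∨ r) ∨ p)): 0.25 > 0, so result = 0
  ((r ⊃ ¬q) ⊃ ((q ∨ q) ⊃ ((r ∨ r) ∨ p))): 1 > 0, so result = 0
  (q ∨ ((r ⊃ ¬q) ⊃ ((q ∨ q) ⊃ ((r ∨ r) ∨ p)))) = max(0.25, 0) = 0.25
Checking all 125 assignments confirms none give a value below 0.25.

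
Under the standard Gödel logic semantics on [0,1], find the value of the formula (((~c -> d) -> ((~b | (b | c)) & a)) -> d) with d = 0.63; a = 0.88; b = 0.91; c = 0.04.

~c: Gödel ¬ of 0.04 = 0 (operand ≠ 0)
(~c -> d): 0 ≤ 0.63, so result = 1
~b: Gödel ¬ of 0.91 = 0 (operand ≠ 0)
(b | c) = max(0.91, 0.04) = 0.91
(~b | (b | c)) = max(0, 0.91) = 0.91
((~b | (b | c)) & a) = min(0.91, 0.88) = 0.88
((~c -> d) -> ((~b | (b | c)) & a)): 1 > 0.88, so result = 0.88
(((~c -> d) -> ((~b | (b | c)) & a)) -> d): 0.88 > 0.63, so result = 0.63

0.63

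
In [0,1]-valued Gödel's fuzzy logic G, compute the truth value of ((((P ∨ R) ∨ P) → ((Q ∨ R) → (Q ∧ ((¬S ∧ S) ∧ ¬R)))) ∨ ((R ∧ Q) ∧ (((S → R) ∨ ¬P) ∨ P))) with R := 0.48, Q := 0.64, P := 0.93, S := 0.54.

0.48

(P ∨ R) = max(0.93, 0.48) = 0.93
((P ∨ R) ∨ P) = max(0.93, 0.93) = 0.93
(Q ∨ R) = max(0.64, 0.48) = 0.64
¬S: Gödel ¬ of 0.54 = 0 (operand ≠ 0)
(¬S ∧ S) = min(0, 0.54) = 0
¬R: Gödel ¬ of 0.48 = 0 (operand ≠ 0)
((¬S ∧ S) ∧ ¬R) = min(0, 0) = 0
(Q ∧ ((¬S ∧ S) ∧ ¬R)) = min(0.64, 0) = 0
((Q ∨ R) → (Q ∧ ((¬S ∧ S) ∧ ¬R))): 0.64 > 0, so result = 0
(((P ∨ R) ∨ P) → ((Q ∨ R) → (Q ∧ ((¬S ∧ S) ∧ ¬R)))): 0.93 > 0, so result = 0
(R ∧ Q) = min(0.48, 0.64) = 0.48
(S → R): 0.54 > 0.48, so result = 0.48
¬P: Gödel ¬ of 0.93 = 0 (operand ≠ 0)
((S → R) ∨ ¬P) = max(0.48, 0) = 0.48
(((S → R) ∨ ¬P) ∨ P) = max(0.48, 0.93) = 0.93
((R ∧ Q) ∧ (((S → R) ∨ ¬P) ∨ P)) = min(0.48, 0.93) = 0.48
((((P ∨ R) ∨ P) → ((Q ∨ R) → (Q ∧ ((¬S ∧ S) ∧ ¬R)))) ∨ ((R ∧ Q) ∧ (((S → R) ∨ ¬P) ∨ P))) = max(0, 0.48) = 0.48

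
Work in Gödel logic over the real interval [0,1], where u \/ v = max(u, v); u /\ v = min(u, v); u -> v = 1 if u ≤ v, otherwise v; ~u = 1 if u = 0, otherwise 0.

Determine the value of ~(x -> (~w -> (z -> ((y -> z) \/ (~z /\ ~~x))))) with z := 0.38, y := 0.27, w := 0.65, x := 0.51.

~w: Gödel ¬ of 0.65 = 0 (operand ≠ 0)
(y -> z): 0.27 ≤ 0.38, so result = 1
~z: Gödel ¬ of 0.38 = 0 (operand ≠ 0)
~x: Gödel ¬ of 0.51 = 0 (operand ≠ 0)
~~x: Gödel ¬ of 0 = 1 (operand is 0)
(~z /\ ~~x) = min(0, 1) = 0
((y -> z) \/ (~z /\ ~~x)) = max(1, 0) = 1
(z -> ((y -> z) \/ (~z /\ ~~x))): 0.38 ≤ 1, so result = 1
(~w -> (z -> ((y -> z) \/ (~z /\ ~~x)))): 0 ≤ 1, so result = 1
(x -> (~w -> (z -> ((y -> z) \/ (~z /\ ~~x))))): 0.51 ≤ 1, so result = 1
~(x -> (~w -> (z -> ((y -> z) \/ (~z /\ ~~x))))): Gödel ¬ of 1 = 0 (operand ≠ 0)

0.00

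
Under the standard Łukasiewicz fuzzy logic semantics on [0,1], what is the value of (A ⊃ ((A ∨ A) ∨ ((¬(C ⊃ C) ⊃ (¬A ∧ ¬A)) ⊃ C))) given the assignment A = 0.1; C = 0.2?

(A ∨ A) = max(0.1, 0.1) = 0.1
(C ⊃ C): min(1, 1 − 0.2 + 0.2) = 1
¬(C ⊃ C): Łukasiewicz ¬ gives 1 − 1 = 0
¬A: Łukasiewicz ¬ gives 1 − 0.1 = 0.9
¬A: Łukasiewicz ¬ gives 1 − 0.1 = 0.9
(¬A ∧ ¬A) = min(0.9, 0.9) = 0.9
(¬(C ⊃ C) ⊃ (¬A ∧ ¬A)): min(1, 1 − 0 + 0.9) = 1
((¬(C ⊃ C) ⊃ (¬A ∧ ¬A)) ⊃ C): min(1, 1 − 1 + 0.2) = 0.2
((A ∨ A) ∨ ((¬(C ⊃ C) ⊃ (¬A ∧ ¬A)) ⊃ C)) = max(0.1, 0.2) = 0.2
(A ⊃ ((A ∨ A) ∨ ((¬(C ⊃ C) ⊃ (¬A ∧ ¬A)) ⊃ C))): min(1, 1 − 0.1 + 0.2) = 1

1.00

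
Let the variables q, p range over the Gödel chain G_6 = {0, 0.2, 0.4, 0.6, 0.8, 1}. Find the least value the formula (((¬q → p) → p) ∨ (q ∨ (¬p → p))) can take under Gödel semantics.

The minimum is attained at q = 0.2, p = 0:
  ¬q: Gödel ¬ of 0.2 = 0 (operand ≠ 0)
  (¬q → p): 0 ≤ 0, so result = 1
  ((¬q → p) → p): 1 > 0, so result = 0
  ¬p: Gödel ¬ of 0 = 1 (operand is 0)
  (¬p → p): 1 > 0, so result = 0
  (q ∨ (¬p → p)) = max(0.2, 0) = 0.2
  (((¬q → p) → p) ∨ (q ∨ (¬p → p))) = max(0, 0.2) = 0.2
Checking all 36 assignments confirms none give a value below 0.20.

0.20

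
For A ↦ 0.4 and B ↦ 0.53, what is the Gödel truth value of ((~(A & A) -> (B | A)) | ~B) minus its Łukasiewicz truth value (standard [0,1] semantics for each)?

Gödel evaluation:
  (A & A) = min(0.4, 0.4) = 0.4
  ~(A & A): Gödel ¬ of 0.4 = 0 (operand ≠ 0)
  (B | A) = max(0.53, 0.4) = 0.53
  (~(A & A) -> (B | A)): 0 ≤ 0.53, so result = 1
  ~B: Gödel ¬ of 0.53 = 0 (operand ≠ 0)
  ((~(A & A) -> (B | A)) | ~B) = max(1, 0) = 1
  Gödel value = 1
Łukasiewicz evaluation:
  (A & A) = min(0.4, 0.4) = 0.4
  ~(A & A): Łukasiewicz ¬ gives 1 − 0.4 = 0.6
  (B | A) = max(0.53, 0.4) = 0.53
  (~(A & A) -> (B | A)): min(1, 1 − 0.6 + 0.53) = 0.93
  ~B: Łukasiewicz ¬ gives 1 − 0.53 = 0.47
  ((~(A & A) -> (B | A)) | ~B) = max(0.93, 0.47) = 0.93
  Łukasiewicz value = 0.93
Difference: 1 − 0.93 = 0.07

0.07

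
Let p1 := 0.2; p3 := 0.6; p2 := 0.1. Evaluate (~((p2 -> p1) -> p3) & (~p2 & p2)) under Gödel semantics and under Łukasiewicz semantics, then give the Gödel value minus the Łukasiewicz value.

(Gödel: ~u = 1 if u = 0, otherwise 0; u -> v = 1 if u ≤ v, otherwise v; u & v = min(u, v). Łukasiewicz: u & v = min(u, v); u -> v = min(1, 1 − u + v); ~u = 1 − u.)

-0.10

Gödel evaluation:
  (p2 -> p1): 0.1 ≤ 0.2, so result = 1
  ((p2 -> p1) -> p3): 1 > 0.6, so result = 0.6
  ~((p2 -> p1) -> p3): Gödel ¬ of 0.6 = 0 (operand ≠ 0)
  ~p2: Gödel ¬ of 0.1 = 0 (operand ≠ 0)
  (~p2 & p2) = min(0, 0.1) = 0
  (~((p2 -> p1) -> p3) & (~p2 & p2)) = min(0, 0) = 0
  Gödel value = 0
Łukasiewicz evaluation:
  (p2 -> p1): min(1, 1 − 0.1 + 0.2) = 1
  ((p2 -> p1) -> p3): min(1, 1 − 1 + 0.6) = 0.6
  ~((p2 -> p1) -> p3): Łukasiewicz ¬ gives 1 − 0.6 = 0.4
  ~p2: Łukasiewicz ¬ gives 1 − 0.1 = 0.9
  (~p2 & p2) = min(0.9, 0.1) = 0.1
  (~((p2 -> p1) -> p3) & (~p2 & p2)) = min(0.4, 0.1) = 0.1
  Łukasiewicz value = 0.1
Difference: 0 − 0.1 = -0.10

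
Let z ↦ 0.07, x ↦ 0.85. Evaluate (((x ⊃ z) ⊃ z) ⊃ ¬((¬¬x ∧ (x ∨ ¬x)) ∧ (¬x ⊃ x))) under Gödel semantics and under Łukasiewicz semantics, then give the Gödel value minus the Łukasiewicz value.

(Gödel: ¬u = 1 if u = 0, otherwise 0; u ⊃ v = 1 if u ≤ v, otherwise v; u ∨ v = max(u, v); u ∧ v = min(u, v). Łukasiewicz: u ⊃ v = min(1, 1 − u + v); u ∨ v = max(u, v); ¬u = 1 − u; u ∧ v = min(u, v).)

Gödel evaluation:
  (x ⊃ z): 0.85 > 0.07, so result = 0.07
  ((x ⊃ z) ⊃ z): 0.07 ≤ 0.07, so result = 1
  ¬x: Gödel ¬ of 0.85 = 0 (operand ≠ 0)
  ¬¬x: Gödel ¬ of 0 = 1 (operand is 0)
  ¬x: Gödel ¬ of 0.85 = 0 (operand ≠ 0)
  (x ∨ ¬x) = max(0.85, 0) = 0.85
  (¬¬x ∧ (x ∨ ¬x)) = min(1, 0.85) = 0.85
  ¬x: Gödel ¬ of 0.85 = 0 (operand ≠ 0)
  (¬x ⊃ x): 0 ≤ 0.85, so result = 1
  ((¬¬x ∧ (x ∨ ¬x)) ∧ (¬x ⊃ x)) = min(0.85, 1) = 0.85
  ¬((¬¬x ∧ (x ∨ ¬x)) ∧ (¬x ⊃ x)): Gödel ¬ of 0.85 = 0 (operand ≠ 0)
  (((x ⊃ z) ⊃ z) ⊃ ¬((¬¬x ∧ (x ∨ ¬x)) ∧ (¬x ⊃ x))): 1 > 0, so result = 0
  Gödel value = 0
Łukasiewicz evaluation:
  (x ⊃ z): min(1, 1 − 0.85 + 0.07) = 0.22
  ((x ⊃ z) ⊃ z): min(1, 1 − 0.22 + 0.07) = 0.85
  ¬x: Łukasiewicz ¬ gives 1 − 0.85 = 0.15
  ¬¬x: Łukasiewicz ¬ gives 1 − 0.15 = 0.85
  ¬x: Łukasiewicz ¬ gives 1 − 0.85 = 0.15
  (x ∨ ¬x) = max(0.85, 0.15) = 0.85
  (¬¬x ∧ (x ∨ ¬x)) = min(0.85, 0.85) = 0.85
  ¬x: Łukasiewicz ¬ gives 1 − 0.85 = 0.15
  (¬x ⊃ x): min(1, 1 − 0.15 + 0.85) = 1
  ((¬¬x ∧ (x ∨ ¬x)) ∧ (¬x ⊃ x)) = min(0.85, 1) = 0.85
  ¬((¬¬x ∧ (x ∨ ¬x)) ∧ (¬x ⊃ x)): Łukasiewicz ¬ gives 1 − 0.85 = 0.15
  (((x ⊃ z) ⊃ z) ⊃ ¬((¬¬x ∧ (x ∨ ¬x)) ∧ (¬x ⊃ x))): min(1, 1 − 0.85 + 0.15) = 0.3
  Łukasiewicz value = 0.3
Difference: 0 − 0.3 = -0.30

-0.30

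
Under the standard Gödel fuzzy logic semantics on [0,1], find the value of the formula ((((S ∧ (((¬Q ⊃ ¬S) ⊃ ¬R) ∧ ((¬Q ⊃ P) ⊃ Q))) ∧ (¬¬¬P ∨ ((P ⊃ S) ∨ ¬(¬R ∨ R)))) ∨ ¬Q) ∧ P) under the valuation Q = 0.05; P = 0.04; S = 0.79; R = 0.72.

0.00

¬Q: Gödel ¬ of 0.05 = 0 (operand ≠ 0)
¬S: Gödel ¬ of 0.79 = 0 (operand ≠ 0)
(¬Q ⊃ ¬S): 0 ≤ 0, so result = 1
¬R: Gödel ¬ of 0.72 = 0 (operand ≠ 0)
((¬Q ⊃ ¬S) ⊃ ¬R): 1 > 0, so result = 0
¬Q: Gödel ¬ of 0.05 = 0 (operand ≠ 0)
(¬Q ⊃ P): 0 ≤ 0.04, so result = 1
((¬Q ⊃ P) ⊃ Q): 1 > 0.05, so result = 0.05
(((¬Q ⊃ ¬S) ⊃ ¬R) ∧ ((¬Q ⊃ P) ⊃ Q)) = min(0, 0.05) = 0
(S ∧ (((¬Q ⊃ ¬S) ⊃ ¬R) ∧ ((¬Q ⊃ P) ⊃ Q))) = min(0.79, 0) = 0
¬P: Gödel ¬ of 0.04 = 0 (operand ≠ 0)
¬¬P: Gödel ¬ of 0 = 1 (operand is 0)
¬¬¬P: Gödel ¬ of 1 = 0 (operand ≠ 0)
(P ⊃ S): 0.04 ≤ 0.79, so result = 1
¬R: Gödel ¬ of 0.72 = 0 (operand ≠ 0)
(¬R ∨ R) = max(0, 0.72) = 0.72
¬(¬R ∨ R): Gödel ¬ of 0.72 = 0 (operand ≠ 0)
((P ⊃ S) ∨ ¬(¬R ∨ R)) = max(1, 0) = 1
(¬¬¬P ∨ ((P ⊃ S) ∨ ¬(¬R ∨ R))) = max(0, 1) = 1
((S ∧ (((¬Q ⊃ ¬S) ⊃ ¬R) ∧ ((¬Q ⊃ P) ⊃ Q))) ∧ (¬¬¬P ∨ ((P ⊃ S) ∨ ¬(¬R ∨ R)))) = min(0, 1) = 0
¬Q: Gödel ¬ of 0.05 = 0 (operand ≠ 0)
(((S ∧ (((¬Q ⊃ ¬S) ⊃ ¬R) ∧ ((¬Q ⊃ P) ⊃ Q))) ∧ (¬¬¬P ∨ ((P ⊃ S) ∨ ¬(¬R ∨ R)))) ∨ ¬Q) = max(0, 0) = 0
((((S ∧ (((¬Q ⊃ ¬S) ⊃ ¬R) ∧ ((¬Q ⊃ P) ⊃ Q))) ∧ (¬¬¬P ∨ ((P ⊃ S) ∨ ¬(¬R ∨ R)))) ∨ ¬Q) ∧ P) = min(0, 0.04) = 0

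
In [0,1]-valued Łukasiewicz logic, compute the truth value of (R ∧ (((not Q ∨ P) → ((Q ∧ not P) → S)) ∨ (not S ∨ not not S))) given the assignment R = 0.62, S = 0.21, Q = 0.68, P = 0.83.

not Q: Łukasiewicz ¬ gives 1 − 0.68 = 0.32
(not Q ∨ P) = max(0.32, 0.83) = 0.83
not P: Łukasiewicz ¬ gives 1 − 0.83 = 0.17
(Q ∧ not P) = min(0.68, 0.17) = 0.17
((Q ∧ not P) → S): min(1, 1 − 0.17 + 0.21) = 1
((not Q ∨ P) → ((Q ∧ not P) → S)): min(1, 1 − 0.83 + 1) = 1
not S: Łukasiewicz ¬ gives 1 − 0.21 = 0.79
not S: Łukasiewicz ¬ gives 1 − 0.21 = 0.79
not not S: Łukasiewicz ¬ gives 1 − 0.79 = 0.21
(not S ∨ not not S) = max(0.79, 0.21) = 0.79
(((not Q ∨ P) → ((Q ∧ not P) → S)) ∨ (not S ∨ not not S)) = max(1, 0.79) = 1
(R ∧ (((not Q ∨ P) → ((Q ∧ not P) → S)) ∨ (not S ∨ not not S))) = min(0.62, 1) = 0.62

0.62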